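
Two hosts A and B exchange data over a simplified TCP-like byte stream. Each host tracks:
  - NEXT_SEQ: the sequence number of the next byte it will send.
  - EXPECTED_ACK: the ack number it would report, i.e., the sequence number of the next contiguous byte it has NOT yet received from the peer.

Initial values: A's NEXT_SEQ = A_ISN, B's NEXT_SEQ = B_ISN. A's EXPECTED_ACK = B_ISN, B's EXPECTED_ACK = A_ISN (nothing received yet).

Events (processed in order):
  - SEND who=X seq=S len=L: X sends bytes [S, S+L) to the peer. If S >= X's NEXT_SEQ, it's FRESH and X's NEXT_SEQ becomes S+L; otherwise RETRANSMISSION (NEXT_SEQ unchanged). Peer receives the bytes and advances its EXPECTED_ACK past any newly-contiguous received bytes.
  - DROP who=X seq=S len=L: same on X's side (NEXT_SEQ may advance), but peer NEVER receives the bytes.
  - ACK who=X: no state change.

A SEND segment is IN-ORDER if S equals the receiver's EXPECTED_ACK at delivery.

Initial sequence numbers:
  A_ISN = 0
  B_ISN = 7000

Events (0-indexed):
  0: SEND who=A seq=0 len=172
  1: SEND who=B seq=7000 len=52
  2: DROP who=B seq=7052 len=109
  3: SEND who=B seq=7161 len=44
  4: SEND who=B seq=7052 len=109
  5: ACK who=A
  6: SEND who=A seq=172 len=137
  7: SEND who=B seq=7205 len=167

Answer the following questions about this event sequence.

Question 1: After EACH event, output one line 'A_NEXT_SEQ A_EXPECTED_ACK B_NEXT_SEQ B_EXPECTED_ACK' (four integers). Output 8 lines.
172 7000 7000 172
172 7052 7052 172
172 7052 7161 172
172 7052 7205 172
172 7205 7205 172
172 7205 7205 172
309 7205 7205 309
309 7372 7372 309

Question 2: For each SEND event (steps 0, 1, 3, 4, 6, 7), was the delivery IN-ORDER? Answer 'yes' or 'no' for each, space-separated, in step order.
Answer: yes yes no yes yes yes

Derivation:
Step 0: SEND seq=0 -> in-order
Step 1: SEND seq=7000 -> in-order
Step 3: SEND seq=7161 -> out-of-order
Step 4: SEND seq=7052 -> in-order
Step 6: SEND seq=172 -> in-order
Step 7: SEND seq=7205 -> in-order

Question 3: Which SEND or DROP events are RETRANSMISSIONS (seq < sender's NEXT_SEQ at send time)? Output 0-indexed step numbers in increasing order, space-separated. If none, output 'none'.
Answer: 4

Derivation:
Step 0: SEND seq=0 -> fresh
Step 1: SEND seq=7000 -> fresh
Step 2: DROP seq=7052 -> fresh
Step 3: SEND seq=7161 -> fresh
Step 4: SEND seq=7052 -> retransmit
Step 6: SEND seq=172 -> fresh
Step 7: SEND seq=7205 -> fresh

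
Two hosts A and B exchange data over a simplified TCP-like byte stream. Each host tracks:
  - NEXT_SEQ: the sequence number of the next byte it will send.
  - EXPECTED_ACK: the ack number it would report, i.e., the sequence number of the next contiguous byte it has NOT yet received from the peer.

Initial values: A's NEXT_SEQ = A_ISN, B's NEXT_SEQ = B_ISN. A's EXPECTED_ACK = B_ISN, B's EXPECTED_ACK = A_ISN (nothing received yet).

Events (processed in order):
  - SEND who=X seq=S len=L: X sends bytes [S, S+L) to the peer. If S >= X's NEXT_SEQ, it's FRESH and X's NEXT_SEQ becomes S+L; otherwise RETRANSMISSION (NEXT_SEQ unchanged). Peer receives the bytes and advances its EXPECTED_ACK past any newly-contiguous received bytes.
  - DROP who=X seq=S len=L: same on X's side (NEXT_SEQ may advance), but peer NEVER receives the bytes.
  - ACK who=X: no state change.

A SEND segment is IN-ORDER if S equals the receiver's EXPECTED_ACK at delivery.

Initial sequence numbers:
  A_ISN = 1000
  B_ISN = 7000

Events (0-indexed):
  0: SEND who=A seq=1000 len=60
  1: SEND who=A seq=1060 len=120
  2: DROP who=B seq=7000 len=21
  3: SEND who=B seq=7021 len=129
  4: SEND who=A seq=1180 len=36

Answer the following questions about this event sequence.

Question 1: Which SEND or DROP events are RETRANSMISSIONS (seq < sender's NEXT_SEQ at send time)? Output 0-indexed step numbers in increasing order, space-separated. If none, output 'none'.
Step 0: SEND seq=1000 -> fresh
Step 1: SEND seq=1060 -> fresh
Step 2: DROP seq=7000 -> fresh
Step 3: SEND seq=7021 -> fresh
Step 4: SEND seq=1180 -> fresh

Answer: none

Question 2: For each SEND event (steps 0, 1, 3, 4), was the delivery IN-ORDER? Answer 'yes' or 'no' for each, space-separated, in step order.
Answer: yes yes no yes

Derivation:
Step 0: SEND seq=1000 -> in-order
Step 1: SEND seq=1060 -> in-order
Step 3: SEND seq=7021 -> out-of-order
Step 4: SEND seq=1180 -> in-order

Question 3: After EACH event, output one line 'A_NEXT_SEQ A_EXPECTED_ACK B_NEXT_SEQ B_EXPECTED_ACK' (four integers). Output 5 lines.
1060 7000 7000 1060
1180 7000 7000 1180
1180 7000 7021 1180
1180 7000 7150 1180
1216 7000 7150 1216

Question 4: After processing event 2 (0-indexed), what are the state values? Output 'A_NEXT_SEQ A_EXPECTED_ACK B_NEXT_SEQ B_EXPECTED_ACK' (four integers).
After event 0: A_seq=1060 A_ack=7000 B_seq=7000 B_ack=1060
After event 1: A_seq=1180 A_ack=7000 B_seq=7000 B_ack=1180
After event 2: A_seq=1180 A_ack=7000 B_seq=7021 B_ack=1180

1180 7000 7021 1180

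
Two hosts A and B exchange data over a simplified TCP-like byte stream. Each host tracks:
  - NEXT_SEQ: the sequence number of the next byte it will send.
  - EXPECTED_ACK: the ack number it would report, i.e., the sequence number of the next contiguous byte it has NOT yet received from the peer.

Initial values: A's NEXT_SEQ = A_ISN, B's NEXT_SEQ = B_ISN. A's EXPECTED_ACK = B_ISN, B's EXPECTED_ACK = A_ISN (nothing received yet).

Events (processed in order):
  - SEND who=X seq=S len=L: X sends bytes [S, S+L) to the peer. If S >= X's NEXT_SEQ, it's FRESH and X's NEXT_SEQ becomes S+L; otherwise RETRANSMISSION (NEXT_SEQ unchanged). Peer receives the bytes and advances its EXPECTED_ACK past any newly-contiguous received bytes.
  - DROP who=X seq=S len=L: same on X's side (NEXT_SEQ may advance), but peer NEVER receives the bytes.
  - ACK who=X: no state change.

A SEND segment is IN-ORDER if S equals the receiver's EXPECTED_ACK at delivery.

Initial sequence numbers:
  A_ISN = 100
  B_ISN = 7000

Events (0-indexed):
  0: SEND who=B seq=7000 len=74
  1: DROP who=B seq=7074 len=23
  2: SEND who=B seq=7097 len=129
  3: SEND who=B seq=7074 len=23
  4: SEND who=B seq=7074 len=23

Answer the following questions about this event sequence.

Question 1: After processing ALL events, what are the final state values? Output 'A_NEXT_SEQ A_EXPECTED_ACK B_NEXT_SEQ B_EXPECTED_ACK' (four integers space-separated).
After event 0: A_seq=100 A_ack=7074 B_seq=7074 B_ack=100
After event 1: A_seq=100 A_ack=7074 B_seq=7097 B_ack=100
After event 2: A_seq=100 A_ack=7074 B_seq=7226 B_ack=100
After event 3: A_seq=100 A_ack=7226 B_seq=7226 B_ack=100
After event 4: A_seq=100 A_ack=7226 B_seq=7226 B_ack=100

Answer: 100 7226 7226 100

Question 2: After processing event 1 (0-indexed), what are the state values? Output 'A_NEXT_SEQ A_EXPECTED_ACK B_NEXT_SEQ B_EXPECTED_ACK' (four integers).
After event 0: A_seq=100 A_ack=7074 B_seq=7074 B_ack=100
After event 1: A_seq=100 A_ack=7074 B_seq=7097 B_ack=100

100 7074 7097 100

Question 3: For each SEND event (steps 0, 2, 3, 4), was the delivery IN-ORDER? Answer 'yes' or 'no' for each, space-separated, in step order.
Step 0: SEND seq=7000 -> in-order
Step 2: SEND seq=7097 -> out-of-order
Step 3: SEND seq=7074 -> in-order
Step 4: SEND seq=7074 -> out-of-order

Answer: yes no yes no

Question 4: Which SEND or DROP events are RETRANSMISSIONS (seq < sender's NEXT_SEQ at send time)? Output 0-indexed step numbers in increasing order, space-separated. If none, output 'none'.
Answer: 3 4

Derivation:
Step 0: SEND seq=7000 -> fresh
Step 1: DROP seq=7074 -> fresh
Step 2: SEND seq=7097 -> fresh
Step 3: SEND seq=7074 -> retransmit
Step 4: SEND seq=7074 -> retransmit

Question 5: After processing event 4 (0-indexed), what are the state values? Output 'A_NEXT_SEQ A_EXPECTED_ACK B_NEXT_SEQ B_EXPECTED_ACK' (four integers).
After event 0: A_seq=100 A_ack=7074 B_seq=7074 B_ack=100
After event 1: A_seq=100 A_ack=7074 B_seq=7097 B_ack=100
After event 2: A_seq=100 A_ack=7074 B_seq=7226 B_ack=100
After event 3: A_seq=100 A_ack=7226 B_seq=7226 B_ack=100
After event 4: A_seq=100 A_ack=7226 B_seq=7226 B_ack=100

100 7226 7226 100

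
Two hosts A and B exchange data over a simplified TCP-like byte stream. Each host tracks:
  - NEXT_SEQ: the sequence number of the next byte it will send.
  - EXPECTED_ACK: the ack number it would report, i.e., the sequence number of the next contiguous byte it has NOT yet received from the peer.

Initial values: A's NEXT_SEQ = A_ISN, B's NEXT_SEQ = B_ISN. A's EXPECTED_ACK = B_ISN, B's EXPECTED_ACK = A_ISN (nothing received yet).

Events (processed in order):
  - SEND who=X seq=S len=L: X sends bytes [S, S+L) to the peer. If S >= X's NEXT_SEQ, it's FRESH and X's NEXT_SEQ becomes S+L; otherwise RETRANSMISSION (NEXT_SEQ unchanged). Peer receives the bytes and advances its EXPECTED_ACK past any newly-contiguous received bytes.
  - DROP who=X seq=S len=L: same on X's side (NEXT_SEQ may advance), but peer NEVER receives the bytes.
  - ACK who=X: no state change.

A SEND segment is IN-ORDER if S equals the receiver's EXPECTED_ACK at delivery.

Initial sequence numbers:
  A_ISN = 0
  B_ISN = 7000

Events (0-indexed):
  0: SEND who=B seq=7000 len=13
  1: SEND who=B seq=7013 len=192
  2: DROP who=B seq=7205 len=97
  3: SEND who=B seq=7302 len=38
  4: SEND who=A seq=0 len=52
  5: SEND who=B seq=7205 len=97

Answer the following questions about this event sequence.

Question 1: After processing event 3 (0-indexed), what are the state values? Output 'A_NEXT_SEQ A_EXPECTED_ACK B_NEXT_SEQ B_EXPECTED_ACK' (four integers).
After event 0: A_seq=0 A_ack=7013 B_seq=7013 B_ack=0
After event 1: A_seq=0 A_ack=7205 B_seq=7205 B_ack=0
After event 2: A_seq=0 A_ack=7205 B_seq=7302 B_ack=0
After event 3: A_seq=0 A_ack=7205 B_seq=7340 B_ack=0

0 7205 7340 0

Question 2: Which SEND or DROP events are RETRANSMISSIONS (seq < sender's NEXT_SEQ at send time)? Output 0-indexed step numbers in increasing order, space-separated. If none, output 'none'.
Answer: 5

Derivation:
Step 0: SEND seq=7000 -> fresh
Step 1: SEND seq=7013 -> fresh
Step 2: DROP seq=7205 -> fresh
Step 3: SEND seq=7302 -> fresh
Step 4: SEND seq=0 -> fresh
Step 5: SEND seq=7205 -> retransmit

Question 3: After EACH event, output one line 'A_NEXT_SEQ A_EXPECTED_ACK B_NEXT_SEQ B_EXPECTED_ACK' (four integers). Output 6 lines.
0 7013 7013 0
0 7205 7205 0
0 7205 7302 0
0 7205 7340 0
52 7205 7340 52
52 7340 7340 52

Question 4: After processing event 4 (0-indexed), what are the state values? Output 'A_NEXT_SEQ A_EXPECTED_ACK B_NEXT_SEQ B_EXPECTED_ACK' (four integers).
After event 0: A_seq=0 A_ack=7013 B_seq=7013 B_ack=0
After event 1: A_seq=0 A_ack=7205 B_seq=7205 B_ack=0
After event 2: A_seq=0 A_ack=7205 B_seq=7302 B_ack=0
After event 3: A_seq=0 A_ack=7205 B_seq=7340 B_ack=0
After event 4: A_seq=52 A_ack=7205 B_seq=7340 B_ack=52

52 7205 7340 52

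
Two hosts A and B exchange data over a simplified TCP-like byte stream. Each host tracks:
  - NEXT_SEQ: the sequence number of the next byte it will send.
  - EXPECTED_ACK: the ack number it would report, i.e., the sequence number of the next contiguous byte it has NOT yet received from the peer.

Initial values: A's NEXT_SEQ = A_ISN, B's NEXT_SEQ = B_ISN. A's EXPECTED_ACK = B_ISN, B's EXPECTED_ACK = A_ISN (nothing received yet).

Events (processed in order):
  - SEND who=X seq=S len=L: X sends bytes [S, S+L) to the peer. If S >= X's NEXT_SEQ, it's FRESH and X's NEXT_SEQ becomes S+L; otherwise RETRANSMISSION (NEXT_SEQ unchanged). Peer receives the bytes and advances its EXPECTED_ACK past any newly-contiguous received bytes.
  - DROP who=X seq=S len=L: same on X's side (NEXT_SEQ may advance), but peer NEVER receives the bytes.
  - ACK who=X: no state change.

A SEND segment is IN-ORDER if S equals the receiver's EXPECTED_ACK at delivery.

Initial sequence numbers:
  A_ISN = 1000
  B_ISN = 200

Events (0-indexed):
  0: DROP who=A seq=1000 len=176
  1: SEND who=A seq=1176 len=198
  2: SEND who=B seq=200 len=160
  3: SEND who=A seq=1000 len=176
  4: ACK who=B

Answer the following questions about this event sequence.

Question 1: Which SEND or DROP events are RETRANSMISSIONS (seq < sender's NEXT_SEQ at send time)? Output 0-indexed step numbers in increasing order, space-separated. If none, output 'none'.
Answer: 3

Derivation:
Step 0: DROP seq=1000 -> fresh
Step 1: SEND seq=1176 -> fresh
Step 2: SEND seq=200 -> fresh
Step 3: SEND seq=1000 -> retransmit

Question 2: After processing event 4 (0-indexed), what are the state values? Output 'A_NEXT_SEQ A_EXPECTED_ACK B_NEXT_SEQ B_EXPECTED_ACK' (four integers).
After event 0: A_seq=1176 A_ack=200 B_seq=200 B_ack=1000
After event 1: A_seq=1374 A_ack=200 B_seq=200 B_ack=1000
After event 2: A_seq=1374 A_ack=360 B_seq=360 B_ack=1000
After event 3: A_seq=1374 A_ack=360 B_seq=360 B_ack=1374
After event 4: A_seq=1374 A_ack=360 B_seq=360 B_ack=1374

1374 360 360 1374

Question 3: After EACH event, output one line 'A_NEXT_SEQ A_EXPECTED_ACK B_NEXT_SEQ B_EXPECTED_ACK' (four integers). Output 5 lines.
1176 200 200 1000
1374 200 200 1000
1374 360 360 1000
1374 360 360 1374
1374 360 360 1374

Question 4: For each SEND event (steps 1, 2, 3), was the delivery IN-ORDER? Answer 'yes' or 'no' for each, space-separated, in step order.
Step 1: SEND seq=1176 -> out-of-order
Step 2: SEND seq=200 -> in-order
Step 3: SEND seq=1000 -> in-order

Answer: no yes yes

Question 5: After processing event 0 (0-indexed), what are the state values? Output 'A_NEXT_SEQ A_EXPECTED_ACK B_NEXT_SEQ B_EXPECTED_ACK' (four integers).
After event 0: A_seq=1176 A_ack=200 B_seq=200 B_ack=1000

1176 200 200 1000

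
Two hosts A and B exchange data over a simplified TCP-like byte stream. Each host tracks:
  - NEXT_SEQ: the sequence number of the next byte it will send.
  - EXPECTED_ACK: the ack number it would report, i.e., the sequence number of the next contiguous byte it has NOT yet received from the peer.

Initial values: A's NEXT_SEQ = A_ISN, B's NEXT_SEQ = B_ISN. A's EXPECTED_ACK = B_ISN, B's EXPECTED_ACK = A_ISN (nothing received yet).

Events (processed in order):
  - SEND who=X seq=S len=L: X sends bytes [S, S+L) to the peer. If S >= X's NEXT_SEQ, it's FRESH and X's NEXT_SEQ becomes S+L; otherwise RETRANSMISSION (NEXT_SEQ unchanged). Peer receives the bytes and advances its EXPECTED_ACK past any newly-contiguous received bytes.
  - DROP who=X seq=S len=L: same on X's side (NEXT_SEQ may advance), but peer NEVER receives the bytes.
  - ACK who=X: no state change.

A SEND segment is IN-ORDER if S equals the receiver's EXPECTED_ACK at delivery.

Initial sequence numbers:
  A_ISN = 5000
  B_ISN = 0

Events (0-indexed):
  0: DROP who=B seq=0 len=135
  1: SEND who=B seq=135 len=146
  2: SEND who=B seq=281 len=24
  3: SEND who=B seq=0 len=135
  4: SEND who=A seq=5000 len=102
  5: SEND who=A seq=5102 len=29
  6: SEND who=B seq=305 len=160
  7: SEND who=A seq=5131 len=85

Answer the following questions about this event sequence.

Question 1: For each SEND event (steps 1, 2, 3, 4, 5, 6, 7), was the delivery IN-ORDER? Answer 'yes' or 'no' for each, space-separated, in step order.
Step 1: SEND seq=135 -> out-of-order
Step 2: SEND seq=281 -> out-of-order
Step 3: SEND seq=0 -> in-order
Step 4: SEND seq=5000 -> in-order
Step 5: SEND seq=5102 -> in-order
Step 6: SEND seq=305 -> in-order
Step 7: SEND seq=5131 -> in-order

Answer: no no yes yes yes yes yes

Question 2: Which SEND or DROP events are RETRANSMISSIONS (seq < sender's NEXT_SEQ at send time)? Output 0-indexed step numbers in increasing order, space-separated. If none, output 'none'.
Answer: 3

Derivation:
Step 0: DROP seq=0 -> fresh
Step 1: SEND seq=135 -> fresh
Step 2: SEND seq=281 -> fresh
Step 3: SEND seq=0 -> retransmit
Step 4: SEND seq=5000 -> fresh
Step 5: SEND seq=5102 -> fresh
Step 6: SEND seq=305 -> fresh
Step 7: SEND seq=5131 -> fresh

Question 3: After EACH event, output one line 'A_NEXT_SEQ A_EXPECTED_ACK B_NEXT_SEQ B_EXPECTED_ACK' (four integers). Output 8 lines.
5000 0 135 5000
5000 0 281 5000
5000 0 305 5000
5000 305 305 5000
5102 305 305 5102
5131 305 305 5131
5131 465 465 5131
5216 465 465 5216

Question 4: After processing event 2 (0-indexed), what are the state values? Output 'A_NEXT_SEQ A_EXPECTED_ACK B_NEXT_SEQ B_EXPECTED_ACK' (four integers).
After event 0: A_seq=5000 A_ack=0 B_seq=135 B_ack=5000
After event 1: A_seq=5000 A_ack=0 B_seq=281 B_ack=5000
After event 2: A_seq=5000 A_ack=0 B_seq=305 B_ack=5000

5000 0 305 5000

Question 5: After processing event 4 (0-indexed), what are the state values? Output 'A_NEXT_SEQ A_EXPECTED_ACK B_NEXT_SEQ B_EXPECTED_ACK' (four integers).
After event 0: A_seq=5000 A_ack=0 B_seq=135 B_ack=5000
After event 1: A_seq=5000 A_ack=0 B_seq=281 B_ack=5000
After event 2: A_seq=5000 A_ack=0 B_seq=305 B_ack=5000
After event 3: A_seq=5000 A_ack=305 B_seq=305 B_ack=5000
After event 4: A_seq=5102 A_ack=305 B_seq=305 B_ack=5102

5102 305 305 5102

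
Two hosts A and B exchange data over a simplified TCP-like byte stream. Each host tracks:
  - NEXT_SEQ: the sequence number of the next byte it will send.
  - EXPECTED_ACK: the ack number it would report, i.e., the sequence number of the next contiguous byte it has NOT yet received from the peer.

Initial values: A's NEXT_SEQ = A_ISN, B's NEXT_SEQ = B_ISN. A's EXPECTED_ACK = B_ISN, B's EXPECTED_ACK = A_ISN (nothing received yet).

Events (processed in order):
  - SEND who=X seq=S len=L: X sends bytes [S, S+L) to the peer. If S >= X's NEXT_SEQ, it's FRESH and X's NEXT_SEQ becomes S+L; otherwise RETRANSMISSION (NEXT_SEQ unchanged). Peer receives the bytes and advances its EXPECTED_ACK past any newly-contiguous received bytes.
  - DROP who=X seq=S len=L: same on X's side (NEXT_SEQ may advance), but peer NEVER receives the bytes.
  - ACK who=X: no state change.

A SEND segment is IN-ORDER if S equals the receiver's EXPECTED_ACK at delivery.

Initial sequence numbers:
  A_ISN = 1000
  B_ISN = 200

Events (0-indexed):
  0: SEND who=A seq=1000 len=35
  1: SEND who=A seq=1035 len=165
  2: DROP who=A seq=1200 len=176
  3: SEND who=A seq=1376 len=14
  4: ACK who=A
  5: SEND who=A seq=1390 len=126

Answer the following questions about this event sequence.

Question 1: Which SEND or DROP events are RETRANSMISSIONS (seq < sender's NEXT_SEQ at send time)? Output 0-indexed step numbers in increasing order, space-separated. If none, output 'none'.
Answer: none

Derivation:
Step 0: SEND seq=1000 -> fresh
Step 1: SEND seq=1035 -> fresh
Step 2: DROP seq=1200 -> fresh
Step 3: SEND seq=1376 -> fresh
Step 5: SEND seq=1390 -> fresh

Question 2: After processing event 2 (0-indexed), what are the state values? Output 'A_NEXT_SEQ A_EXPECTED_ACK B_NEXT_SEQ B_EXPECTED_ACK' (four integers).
After event 0: A_seq=1035 A_ack=200 B_seq=200 B_ack=1035
After event 1: A_seq=1200 A_ack=200 B_seq=200 B_ack=1200
After event 2: A_seq=1376 A_ack=200 B_seq=200 B_ack=1200

1376 200 200 1200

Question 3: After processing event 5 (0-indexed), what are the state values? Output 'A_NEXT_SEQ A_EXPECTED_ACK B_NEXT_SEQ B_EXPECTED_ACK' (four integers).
After event 0: A_seq=1035 A_ack=200 B_seq=200 B_ack=1035
After event 1: A_seq=1200 A_ack=200 B_seq=200 B_ack=1200
After event 2: A_seq=1376 A_ack=200 B_seq=200 B_ack=1200
After event 3: A_seq=1390 A_ack=200 B_seq=200 B_ack=1200
After event 4: A_seq=1390 A_ack=200 B_seq=200 B_ack=1200
After event 5: A_seq=1516 A_ack=200 B_seq=200 B_ack=1200

1516 200 200 1200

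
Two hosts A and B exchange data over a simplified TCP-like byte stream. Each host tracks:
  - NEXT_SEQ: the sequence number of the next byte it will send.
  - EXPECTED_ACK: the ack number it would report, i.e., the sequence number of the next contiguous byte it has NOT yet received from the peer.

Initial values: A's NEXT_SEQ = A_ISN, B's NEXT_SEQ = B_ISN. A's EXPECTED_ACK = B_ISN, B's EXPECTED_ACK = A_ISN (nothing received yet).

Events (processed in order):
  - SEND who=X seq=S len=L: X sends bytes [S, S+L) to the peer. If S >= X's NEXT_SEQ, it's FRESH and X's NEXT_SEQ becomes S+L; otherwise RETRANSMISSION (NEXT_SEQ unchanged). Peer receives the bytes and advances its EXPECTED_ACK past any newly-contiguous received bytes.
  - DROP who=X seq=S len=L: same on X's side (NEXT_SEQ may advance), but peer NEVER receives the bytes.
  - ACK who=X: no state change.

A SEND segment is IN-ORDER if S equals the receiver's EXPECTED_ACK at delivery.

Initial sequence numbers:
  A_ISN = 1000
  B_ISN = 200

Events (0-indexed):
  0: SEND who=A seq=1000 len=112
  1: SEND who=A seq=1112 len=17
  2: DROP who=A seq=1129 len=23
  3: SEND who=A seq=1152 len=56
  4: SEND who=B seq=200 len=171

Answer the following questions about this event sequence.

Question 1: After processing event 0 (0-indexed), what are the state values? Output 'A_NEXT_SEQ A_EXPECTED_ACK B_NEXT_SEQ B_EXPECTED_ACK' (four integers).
After event 0: A_seq=1112 A_ack=200 B_seq=200 B_ack=1112

1112 200 200 1112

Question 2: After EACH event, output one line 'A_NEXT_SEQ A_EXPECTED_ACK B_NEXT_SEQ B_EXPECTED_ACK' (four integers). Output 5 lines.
1112 200 200 1112
1129 200 200 1129
1152 200 200 1129
1208 200 200 1129
1208 371 371 1129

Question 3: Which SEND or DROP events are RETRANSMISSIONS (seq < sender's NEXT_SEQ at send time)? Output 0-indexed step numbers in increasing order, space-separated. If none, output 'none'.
Answer: none

Derivation:
Step 0: SEND seq=1000 -> fresh
Step 1: SEND seq=1112 -> fresh
Step 2: DROP seq=1129 -> fresh
Step 3: SEND seq=1152 -> fresh
Step 4: SEND seq=200 -> fresh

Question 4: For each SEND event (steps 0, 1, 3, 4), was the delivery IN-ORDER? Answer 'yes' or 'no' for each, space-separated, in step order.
Answer: yes yes no yes

Derivation:
Step 0: SEND seq=1000 -> in-order
Step 1: SEND seq=1112 -> in-order
Step 3: SEND seq=1152 -> out-of-order
Step 4: SEND seq=200 -> in-order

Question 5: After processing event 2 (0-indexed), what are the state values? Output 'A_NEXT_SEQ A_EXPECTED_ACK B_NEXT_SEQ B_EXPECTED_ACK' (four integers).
After event 0: A_seq=1112 A_ack=200 B_seq=200 B_ack=1112
After event 1: A_seq=1129 A_ack=200 B_seq=200 B_ack=1129
After event 2: A_seq=1152 A_ack=200 B_seq=200 B_ack=1129

1152 200 200 1129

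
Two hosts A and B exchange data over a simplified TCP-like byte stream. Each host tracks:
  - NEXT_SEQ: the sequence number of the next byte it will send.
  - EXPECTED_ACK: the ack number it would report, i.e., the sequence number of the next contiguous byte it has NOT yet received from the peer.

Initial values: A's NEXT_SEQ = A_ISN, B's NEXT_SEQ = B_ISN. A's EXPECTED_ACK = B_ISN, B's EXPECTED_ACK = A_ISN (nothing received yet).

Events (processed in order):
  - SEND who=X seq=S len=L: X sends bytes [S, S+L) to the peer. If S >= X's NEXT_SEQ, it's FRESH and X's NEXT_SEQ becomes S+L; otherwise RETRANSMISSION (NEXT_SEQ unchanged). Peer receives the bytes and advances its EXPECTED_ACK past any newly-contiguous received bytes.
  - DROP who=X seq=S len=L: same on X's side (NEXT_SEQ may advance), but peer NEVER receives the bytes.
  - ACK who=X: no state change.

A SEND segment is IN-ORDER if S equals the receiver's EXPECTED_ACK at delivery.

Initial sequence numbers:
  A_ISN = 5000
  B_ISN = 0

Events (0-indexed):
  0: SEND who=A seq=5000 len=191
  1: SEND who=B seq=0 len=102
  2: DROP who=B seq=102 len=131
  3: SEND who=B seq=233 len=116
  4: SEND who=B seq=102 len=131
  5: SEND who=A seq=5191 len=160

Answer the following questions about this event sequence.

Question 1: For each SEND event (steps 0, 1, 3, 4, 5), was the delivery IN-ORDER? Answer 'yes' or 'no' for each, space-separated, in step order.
Step 0: SEND seq=5000 -> in-order
Step 1: SEND seq=0 -> in-order
Step 3: SEND seq=233 -> out-of-order
Step 4: SEND seq=102 -> in-order
Step 5: SEND seq=5191 -> in-order

Answer: yes yes no yes yes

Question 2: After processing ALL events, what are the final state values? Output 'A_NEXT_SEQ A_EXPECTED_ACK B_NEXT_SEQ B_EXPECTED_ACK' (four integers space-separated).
After event 0: A_seq=5191 A_ack=0 B_seq=0 B_ack=5191
After event 1: A_seq=5191 A_ack=102 B_seq=102 B_ack=5191
After event 2: A_seq=5191 A_ack=102 B_seq=233 B_ack=5191
After event 3: A_seq=5191 A_ack=102 B_seq=349 B_ack=5191
After event 4: A_seq=5191 A_ack=349 B_seq=349 B_ack=5191
After event 5: A_seq=5351 A_ack=349 B_seq=349 B_ack=5351

Answer: 5351 349 349 5351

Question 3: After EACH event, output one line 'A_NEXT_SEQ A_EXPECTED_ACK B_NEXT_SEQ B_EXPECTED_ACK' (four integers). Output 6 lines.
5191 0 0 5191
5191 102 102 5191
5191 102 233 5191
5191 102 349 5191
5191 349 349 5191
5351 349 349 5351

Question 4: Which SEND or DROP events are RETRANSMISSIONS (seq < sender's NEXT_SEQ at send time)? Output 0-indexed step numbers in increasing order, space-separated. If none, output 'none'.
Step 0: SEND seq=5000 -> fresh
Step 1: SEND seq=0 -> fresh
Step 2: DROP seq=102 -> fresh
Step 3: SEND seq=233 -> fresh
Step 4: SEND seq=102 -> retransmit
Step 5: SEND seq=5191 -> fresh

Answer: 4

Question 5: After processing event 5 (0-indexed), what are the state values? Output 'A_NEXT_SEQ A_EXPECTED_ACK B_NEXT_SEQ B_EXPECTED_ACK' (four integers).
After event 0: A_seq=5191 A_ack=0 B_seq=0 B_ack=5191
After event 1: A_seq=5191 A_ack=102 B_seq=102 B_ack=5191
After event 2: A_seq=5191 A_ack=102 B_seq=233 B_ack=5191
After event 3: A_seq=5191 A_ack=102 B_seq=349 B_ack=5191
After event 4: A_seq=5191 A_ack=349 B_seq=349 B_ack=5191
After event 5: A_seq=5351 A_ack=349 B_seq=349 B_ack=5351

5351 349 349 5351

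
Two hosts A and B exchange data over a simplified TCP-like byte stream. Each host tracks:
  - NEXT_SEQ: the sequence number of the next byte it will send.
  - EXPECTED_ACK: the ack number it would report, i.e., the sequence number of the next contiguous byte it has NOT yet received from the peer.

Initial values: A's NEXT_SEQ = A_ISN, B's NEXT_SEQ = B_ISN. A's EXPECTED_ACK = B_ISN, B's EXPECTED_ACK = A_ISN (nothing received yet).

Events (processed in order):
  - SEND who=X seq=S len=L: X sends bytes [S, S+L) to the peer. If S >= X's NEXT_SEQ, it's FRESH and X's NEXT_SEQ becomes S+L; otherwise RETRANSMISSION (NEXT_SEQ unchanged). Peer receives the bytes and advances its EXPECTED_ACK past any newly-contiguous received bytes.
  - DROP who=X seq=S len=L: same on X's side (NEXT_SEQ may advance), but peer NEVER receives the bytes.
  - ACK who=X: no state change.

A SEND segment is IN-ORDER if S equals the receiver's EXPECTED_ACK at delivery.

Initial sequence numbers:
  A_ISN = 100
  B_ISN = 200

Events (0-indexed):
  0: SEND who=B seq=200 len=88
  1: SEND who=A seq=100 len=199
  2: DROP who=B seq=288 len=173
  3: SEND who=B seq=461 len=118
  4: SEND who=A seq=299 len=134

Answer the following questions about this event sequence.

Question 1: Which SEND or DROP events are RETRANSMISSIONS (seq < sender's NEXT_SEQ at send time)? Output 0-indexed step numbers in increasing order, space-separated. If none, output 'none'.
Step 0: SEND seq=200 -> fresh
Step 1: SEND seq=100 -> fresh
Step 2: DROP seq=288 -> fresh
Step 3: SEND seq=461 -> fresh
Step 4: SEND seq=299 -> fresh

Answer: none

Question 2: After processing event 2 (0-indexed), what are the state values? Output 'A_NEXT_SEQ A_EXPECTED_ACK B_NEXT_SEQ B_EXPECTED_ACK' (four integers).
After event 0: A_seq=100 A_ack=288 B_seq=288 B_ack=100
After event 1: A_seq=299 A_ack=288 B_seq=288 B_ack=299
After event 2: A_seq=299 A_ack=288 B_seq=461 B_ack=299

299 288 461 299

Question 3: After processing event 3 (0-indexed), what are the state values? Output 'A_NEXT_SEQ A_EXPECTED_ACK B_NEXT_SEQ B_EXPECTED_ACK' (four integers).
After event 0: A_seq=100 A_ack=288 B_seq=288 B_ack=100
After event 1: A_seq=299 A_ack=288 B_seq=288 B_ack=299
After event 2: A_seq=299 A_ack=288 B_seq=461 B_ack=299
After event 3: A_seq=299 A_ack=288 B_seq=579 B_ack=299

299 288 579 299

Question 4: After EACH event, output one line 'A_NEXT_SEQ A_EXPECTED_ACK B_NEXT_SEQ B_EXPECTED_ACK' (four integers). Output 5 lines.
100 288 288 100
299 288 288 299
299 288 461 299
299 288 579 299
433 288 579 433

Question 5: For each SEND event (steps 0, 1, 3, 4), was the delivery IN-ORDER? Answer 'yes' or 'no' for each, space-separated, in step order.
Answer: yes yes no yes

Derivation:
Step 0: SEND seq=200 -> in-order
Step 1: SEND seq=100 -> in-order
Step 3: SEND seq=461 -> out-of-order
Step 4: SEND seq=299 -> in-order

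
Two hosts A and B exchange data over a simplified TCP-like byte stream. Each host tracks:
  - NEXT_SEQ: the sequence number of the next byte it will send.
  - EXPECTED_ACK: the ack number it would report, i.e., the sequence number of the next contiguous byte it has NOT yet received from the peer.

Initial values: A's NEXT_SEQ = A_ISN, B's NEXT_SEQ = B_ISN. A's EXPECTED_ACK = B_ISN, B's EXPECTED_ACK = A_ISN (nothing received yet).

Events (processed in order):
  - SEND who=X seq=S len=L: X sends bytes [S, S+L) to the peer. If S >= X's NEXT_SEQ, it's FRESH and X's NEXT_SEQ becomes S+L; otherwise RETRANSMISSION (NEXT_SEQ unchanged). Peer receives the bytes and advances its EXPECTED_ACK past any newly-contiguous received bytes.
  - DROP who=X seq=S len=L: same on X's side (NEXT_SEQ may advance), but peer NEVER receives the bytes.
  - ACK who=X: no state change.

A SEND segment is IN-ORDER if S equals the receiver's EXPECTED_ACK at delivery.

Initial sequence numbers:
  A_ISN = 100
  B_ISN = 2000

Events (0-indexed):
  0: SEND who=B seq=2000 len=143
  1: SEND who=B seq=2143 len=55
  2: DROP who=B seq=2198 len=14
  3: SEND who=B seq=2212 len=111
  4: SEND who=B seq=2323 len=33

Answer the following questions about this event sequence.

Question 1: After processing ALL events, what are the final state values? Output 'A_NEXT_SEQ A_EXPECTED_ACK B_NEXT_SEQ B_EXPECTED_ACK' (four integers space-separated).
After event 0: A_seq=100 A_ack=2143 B_seq=2143 B_ack=100
After event 1: A_seq=100 A_ack=2198 B_seq=2198 B_ack=100
After event 2: A_seq=100 A_ack=2198 B_seq=2212 B_ack=100
After event 3: A_seq=100 A_ack=2198 B_seq=2323 B_ack=100
After event 4: A_seq=100 A_ack=2198 B_seq=2356 B_ack=100

Answer: 100 2198 2356 100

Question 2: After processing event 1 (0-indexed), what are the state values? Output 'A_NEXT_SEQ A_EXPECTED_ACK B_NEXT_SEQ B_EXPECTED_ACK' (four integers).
After event 0: A_seq=100 A_ack=2143 B_seq=2143 B_ack=100
After event 1: A_seq=100 A_ack=2198 B_seq=2198 B_ack=100

100 2198 2198 100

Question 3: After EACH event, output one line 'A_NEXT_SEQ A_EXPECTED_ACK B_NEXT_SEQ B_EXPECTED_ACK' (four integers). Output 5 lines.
100 2143 2143 100
100 2198 2198 100
100 2198 2212 100
100 2198 2323 100
100 2198 2356 100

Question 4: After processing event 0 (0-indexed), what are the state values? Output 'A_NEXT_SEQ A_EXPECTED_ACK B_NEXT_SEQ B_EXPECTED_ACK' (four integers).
After event 0: A_seq=100 A_ack=2143 B_seq=2143 B_ack=100

100 2143 2143 100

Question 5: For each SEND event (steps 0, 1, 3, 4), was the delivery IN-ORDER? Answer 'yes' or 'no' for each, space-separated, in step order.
Step 0: SEND seq=2000 -> in-order
Step 1: SEND seq=2143 -> in-order
Step 3: SEND seq=2212 -> out-of-order
Step 4: SEND seq=2323 -> out-of-order

Answer: yes yes no no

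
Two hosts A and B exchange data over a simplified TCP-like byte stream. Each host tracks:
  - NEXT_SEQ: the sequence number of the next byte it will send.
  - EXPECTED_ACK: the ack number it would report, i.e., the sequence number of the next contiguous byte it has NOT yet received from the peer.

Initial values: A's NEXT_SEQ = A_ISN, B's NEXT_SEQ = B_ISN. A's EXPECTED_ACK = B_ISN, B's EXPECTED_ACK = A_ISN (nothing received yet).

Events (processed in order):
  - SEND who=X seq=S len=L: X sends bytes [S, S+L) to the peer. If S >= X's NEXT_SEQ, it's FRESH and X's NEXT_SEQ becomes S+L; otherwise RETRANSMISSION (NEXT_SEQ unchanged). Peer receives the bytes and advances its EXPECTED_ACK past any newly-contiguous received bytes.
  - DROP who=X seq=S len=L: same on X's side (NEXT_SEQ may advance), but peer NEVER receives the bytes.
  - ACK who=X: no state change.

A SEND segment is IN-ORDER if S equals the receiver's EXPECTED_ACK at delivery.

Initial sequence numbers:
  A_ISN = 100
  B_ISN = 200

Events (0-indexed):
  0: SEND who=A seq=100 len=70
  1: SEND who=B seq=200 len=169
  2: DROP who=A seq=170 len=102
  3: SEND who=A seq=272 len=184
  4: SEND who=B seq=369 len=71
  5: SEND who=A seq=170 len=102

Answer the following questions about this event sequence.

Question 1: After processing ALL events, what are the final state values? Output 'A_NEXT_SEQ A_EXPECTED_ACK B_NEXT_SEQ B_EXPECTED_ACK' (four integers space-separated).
Answer: 456 440 440 456

Derivation:
After event 0: A_seq=170 A_ack=200 B_seq=200 B_ack=170
After event 1: A_seq=170 A_ack=369 B_seq=369 B_ack=170
After event 2: A_seq=272 A_ack=369 B_seq=369 B_ack=170
After event 3: A_seq=456 A_ack=369 B_seq=369 B_ack=170
After event 4: A_seq=456 A_ack=440 B_seq=440 B_ack=170
After event 5: A_seq=456 A_ack=440 B_seq=440 B_ack=456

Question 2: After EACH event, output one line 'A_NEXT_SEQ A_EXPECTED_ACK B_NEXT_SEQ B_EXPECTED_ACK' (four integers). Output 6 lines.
170 200 200 170
170 369 369 170
272 369 369 170
456 369 369 170
456 440 440 170
456 440 440 456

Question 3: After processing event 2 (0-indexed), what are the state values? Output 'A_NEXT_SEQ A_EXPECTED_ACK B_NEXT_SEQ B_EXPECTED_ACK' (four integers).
After event 0: A_seq=170 A_ack=200 B_seq=200 B_ack=170
After event 1: A_seq=170 A_ack=369 B_seq=369 B_ack=170
After event 2: A_seq=272 A_ack=369 B_seq=369 B_ack=170

272 369 369 170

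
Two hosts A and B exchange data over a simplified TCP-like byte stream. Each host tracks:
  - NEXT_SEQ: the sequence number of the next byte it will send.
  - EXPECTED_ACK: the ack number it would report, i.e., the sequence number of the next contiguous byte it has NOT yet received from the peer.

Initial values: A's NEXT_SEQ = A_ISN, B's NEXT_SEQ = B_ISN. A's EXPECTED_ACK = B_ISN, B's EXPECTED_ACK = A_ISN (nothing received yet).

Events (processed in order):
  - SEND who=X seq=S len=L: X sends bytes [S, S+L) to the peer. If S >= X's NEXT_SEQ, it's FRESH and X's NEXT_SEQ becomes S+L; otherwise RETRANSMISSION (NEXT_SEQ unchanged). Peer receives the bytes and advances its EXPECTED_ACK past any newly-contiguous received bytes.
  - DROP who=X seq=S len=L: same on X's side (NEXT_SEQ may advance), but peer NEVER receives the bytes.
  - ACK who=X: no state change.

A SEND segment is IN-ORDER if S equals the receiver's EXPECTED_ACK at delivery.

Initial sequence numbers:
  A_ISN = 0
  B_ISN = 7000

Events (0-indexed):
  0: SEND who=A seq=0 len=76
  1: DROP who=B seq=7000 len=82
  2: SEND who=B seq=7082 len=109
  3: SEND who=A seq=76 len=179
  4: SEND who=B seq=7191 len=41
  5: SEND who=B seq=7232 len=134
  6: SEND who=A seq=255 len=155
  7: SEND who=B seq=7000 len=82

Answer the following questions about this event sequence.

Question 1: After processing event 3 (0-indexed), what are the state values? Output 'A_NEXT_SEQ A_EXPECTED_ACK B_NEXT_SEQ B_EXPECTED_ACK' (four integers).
After event 0: A_seq=76 A_ack=7000 B_seq=7000 B_ack=76
After event 1: A_seq=76 A_ack=7000 B_seq=7082 B_ack=76
After event 2: A_seq=76 A_ack=7000 B_seq=7191 B_ack=76
After event 3: A_seq=255 A_ack=7000 B_seq=7191 B_ack=255

255 7000 7191 255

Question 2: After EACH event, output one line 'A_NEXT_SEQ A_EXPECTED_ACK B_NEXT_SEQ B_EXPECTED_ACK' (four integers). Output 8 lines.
76 7000 7000 76
76 7000 7082 76
76 7000 7191 76
255 7000 7191 255
255 7000 7232 255
255 7000 7366 255
410 7000 7366 410
410 7366 7366 410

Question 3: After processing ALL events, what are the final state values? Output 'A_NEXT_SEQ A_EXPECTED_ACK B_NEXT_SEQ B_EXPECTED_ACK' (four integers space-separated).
After event 0: A_seq=76 A_ack=7000 B_seq=7000 B_ack=76
After event 1: A_seq=76 A_ack=7000 B_seq=7082 B_ack=76
After event 2: A_seq=76 A_ack=7000 B_seq=7191 B_ack=76
After event 3: A_seq=255 A_ack=7000 B_seq=7191 B_ack=255
After event 4: A_seq=255 A_ack=7000 B_seq=7232 B_ack=255
After event 5: A_seq=255 A_ack=7000 B_seq=7366 B_ack=255
After event 6: A_seq=410 A_ack=7000 B_seq=7366 B_ack=410
After event 7: A_seq=410 A_ack=7366 B_seq=7366 B_ack=410

Answer: 410 7366 7366 410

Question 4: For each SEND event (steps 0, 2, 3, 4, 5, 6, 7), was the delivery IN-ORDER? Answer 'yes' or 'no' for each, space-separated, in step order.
Step 0: SEND seq=0 -> in-order
Step 2: SEND seq=7082 -> out-of-order
Step 3: SEND seq=76 -> in-order
Step 4: SEND seq=7191 -> out-of-order
Step 5: SEND seq=7232 -> out-of-order
Step 6: SEND seq=255 -> in-order
Step 7: SEND seq=7000 -> in-order

Answer: yes no yes no no yes yes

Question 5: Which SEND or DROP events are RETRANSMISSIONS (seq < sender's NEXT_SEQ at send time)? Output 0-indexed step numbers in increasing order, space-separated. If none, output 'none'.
Answer: 7

Derivation:
Step 0: SEND seq=0 -> fresh
Step 1: DROP seq=7000 -> fresh
Step 2: SEND seq=7082 -> fresh
Step 3: SEND seq=76 -> fresh
Step 4: SEND seq=7191 -> fresh
Step 5: SEND seq=7232 -> fresh
Step 6: SEND seq=255 -> fresh
Step 7: SEND seq=7000 -> retransmit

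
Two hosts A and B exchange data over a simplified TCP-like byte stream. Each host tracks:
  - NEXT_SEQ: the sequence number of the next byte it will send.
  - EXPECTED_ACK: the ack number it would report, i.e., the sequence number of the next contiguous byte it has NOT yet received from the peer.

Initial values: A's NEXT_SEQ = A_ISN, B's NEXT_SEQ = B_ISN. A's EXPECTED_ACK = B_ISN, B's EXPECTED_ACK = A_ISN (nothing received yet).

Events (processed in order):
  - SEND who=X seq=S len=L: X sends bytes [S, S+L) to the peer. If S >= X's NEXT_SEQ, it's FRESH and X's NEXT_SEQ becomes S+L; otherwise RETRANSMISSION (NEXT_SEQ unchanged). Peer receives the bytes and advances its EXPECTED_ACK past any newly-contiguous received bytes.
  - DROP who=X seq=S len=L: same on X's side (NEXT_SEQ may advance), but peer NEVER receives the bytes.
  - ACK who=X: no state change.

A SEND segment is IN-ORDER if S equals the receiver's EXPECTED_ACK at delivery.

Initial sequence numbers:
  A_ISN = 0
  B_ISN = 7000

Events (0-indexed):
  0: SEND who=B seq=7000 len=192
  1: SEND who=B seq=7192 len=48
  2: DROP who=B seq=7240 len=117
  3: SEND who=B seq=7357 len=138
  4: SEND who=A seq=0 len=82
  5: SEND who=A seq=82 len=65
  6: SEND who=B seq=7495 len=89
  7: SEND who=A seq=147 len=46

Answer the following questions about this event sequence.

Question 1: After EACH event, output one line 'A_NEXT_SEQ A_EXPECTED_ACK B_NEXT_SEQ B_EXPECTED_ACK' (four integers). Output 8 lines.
0 7192 7192 0
0 7240 7240 0
0 7240 7357 0
0 7240 7495 0
82 7240 7495 82
147 7240 7495 147
147 7240 7584 147
193 7240 7584 193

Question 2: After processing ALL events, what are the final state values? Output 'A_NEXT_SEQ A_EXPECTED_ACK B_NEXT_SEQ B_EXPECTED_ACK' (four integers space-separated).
After event 0: A_seq=0 A_ack=7192 B_seq=7192 B_ack=0
After event 1: A_seq=0 A_ack=7240 B_seq=7240 B_ack=0
After event 2: A_seq=0 A_ack=7240 B_seq=7357 B_ack=0
After event 3: A_seq=0 A_ack=7240 B_seq=7495 B_ack=0
After event 4: A_seq=82 A_ack=7240 B_seq=7495 B_ack=82
After event 5: A_seq=147 A_ack=7240 B_seq=7495 B_ack=147
After event 6: A_seq=147 A_ack=7240 B_seq=7584 B_ack=147
After event 7: A_seq=193 A_ack=7240 B_seq=7584 B_ack=193

Answer: 193 7240 7584 193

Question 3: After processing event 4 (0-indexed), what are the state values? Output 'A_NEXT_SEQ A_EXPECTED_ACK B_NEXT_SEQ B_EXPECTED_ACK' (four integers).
After event 0: A_seq=0 A_ack=7192 B_seq=7192 B_ack=0
After event 1: A_seq=0 A_ack=7240 B_seq=7240 B_ack=0
After event 2: A_seq=0 A_ack=7240 B_seq=7357 B_ack=0
After event 3: A_seq=0 A_ack=7240 B_seq=7495 B_ack=0
After event 4: A_seq=82 A_ack=7240 B_seq=7495 B_ack=82

82 7240 7495 82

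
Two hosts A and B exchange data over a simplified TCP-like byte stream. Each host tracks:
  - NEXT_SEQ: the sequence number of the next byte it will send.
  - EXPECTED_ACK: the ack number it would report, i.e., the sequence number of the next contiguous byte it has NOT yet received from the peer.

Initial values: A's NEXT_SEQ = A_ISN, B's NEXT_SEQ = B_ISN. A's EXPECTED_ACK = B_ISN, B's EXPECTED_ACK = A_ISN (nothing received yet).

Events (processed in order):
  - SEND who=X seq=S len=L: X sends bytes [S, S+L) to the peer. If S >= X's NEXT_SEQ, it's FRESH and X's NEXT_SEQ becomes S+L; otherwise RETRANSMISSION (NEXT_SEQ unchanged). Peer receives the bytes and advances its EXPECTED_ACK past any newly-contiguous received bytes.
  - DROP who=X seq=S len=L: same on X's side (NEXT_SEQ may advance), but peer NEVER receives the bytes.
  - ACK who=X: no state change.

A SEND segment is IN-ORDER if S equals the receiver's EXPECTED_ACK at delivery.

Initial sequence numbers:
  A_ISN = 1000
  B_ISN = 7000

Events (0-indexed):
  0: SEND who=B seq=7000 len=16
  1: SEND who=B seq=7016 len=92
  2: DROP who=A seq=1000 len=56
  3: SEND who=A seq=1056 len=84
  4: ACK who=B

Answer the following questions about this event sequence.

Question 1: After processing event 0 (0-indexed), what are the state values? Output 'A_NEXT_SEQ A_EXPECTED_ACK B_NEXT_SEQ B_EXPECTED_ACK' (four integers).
After event 0: A_seq=1000 A_ack=7016 B_seq=7016 B_ack=1000

1000 7016 7016 1000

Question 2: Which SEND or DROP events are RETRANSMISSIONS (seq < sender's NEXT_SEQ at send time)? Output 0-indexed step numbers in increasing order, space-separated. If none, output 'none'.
Step 0: SEND seq=7000 -> fresh
Step 1: SEND seq=7016 -> fresh
Step 2: DROP seq=1000 -> fresh
Step 3: SEND seq=1056 -> fresh

Answer: none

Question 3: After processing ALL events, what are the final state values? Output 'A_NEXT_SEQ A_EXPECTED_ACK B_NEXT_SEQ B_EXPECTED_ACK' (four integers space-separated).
Answer: 1140 7108 7108 1000

Derivation:
After event 0: A_seq=1000 A_ack=7016 B_seq=7016 B_ack=1000
After event 1: A_seq=1000 A_ack=7108 B_seq=7108 B_ack=1000
After event 2: A_seq=1056 A_ack=7108 B_seq=7108 B_ack=1000
After event 3: A_seq=1140 A_ack=7108 B_seq=7108 B_ack=1000
After event 4: A_seq=1140 A_ack=7108 B_seq=7108 B_ack=1000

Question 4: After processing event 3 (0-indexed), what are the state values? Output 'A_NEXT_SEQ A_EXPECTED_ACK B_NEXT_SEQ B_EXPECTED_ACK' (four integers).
After event 0: A_seq=1000 A_ack=7016 B_seq=7016 B_ack=1000
After event 1: A_seq=1000 A_ack=7108 B_seq=7108 B_ack=1000
After event 2: A_seq=1056 A_ack=7108 B_seq=7108 B_ack=1000
After event 3: A_seq=1140 A_ack=7108 B_seq=7108 B_ack=1000

1140 7108 7108 1000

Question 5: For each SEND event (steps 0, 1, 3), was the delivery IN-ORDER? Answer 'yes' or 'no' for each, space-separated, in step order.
Step 0: SEND seq=7000 -> in-order
Step 1: SEND seq=7016 -> in-order
Step 3: SEND seq=1056 -> out-of-order

Answer: yes yes no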